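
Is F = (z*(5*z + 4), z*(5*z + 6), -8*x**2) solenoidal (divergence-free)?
Yes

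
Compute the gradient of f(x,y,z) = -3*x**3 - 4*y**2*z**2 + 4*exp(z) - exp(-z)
(-9*x**2, -8*y*z**2, -8*y**2*z + 4*exp(z) + exp(-z))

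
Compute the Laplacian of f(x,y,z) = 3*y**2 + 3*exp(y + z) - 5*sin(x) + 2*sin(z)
6*exp(y + z) + 5*sin(x) - 2*sin(z) + 6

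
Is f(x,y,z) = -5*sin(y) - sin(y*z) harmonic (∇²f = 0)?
No, ∇²f = y**2*sin(y*z) + z**2*sin(y*z) + 5*sin(y)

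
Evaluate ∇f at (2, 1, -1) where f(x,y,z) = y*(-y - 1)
(0, -3, 0)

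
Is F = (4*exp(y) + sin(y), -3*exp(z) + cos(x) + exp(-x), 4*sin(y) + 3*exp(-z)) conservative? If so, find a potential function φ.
No, ∇×F = (3*exp(z) + 4*cos(y), 0, -4*exp(y) - sin(x) - cos(y) - exp(-x)) ≠ 0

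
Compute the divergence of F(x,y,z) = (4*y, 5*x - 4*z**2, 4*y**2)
0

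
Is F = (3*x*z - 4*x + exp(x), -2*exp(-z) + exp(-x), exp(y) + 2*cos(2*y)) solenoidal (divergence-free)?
No, ∇·F = 3*z + exp(x) - 4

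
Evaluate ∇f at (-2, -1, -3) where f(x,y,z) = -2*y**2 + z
(0, 4, 1)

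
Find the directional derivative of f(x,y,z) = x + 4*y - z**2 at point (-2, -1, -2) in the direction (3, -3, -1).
-13*sqrt(19)/19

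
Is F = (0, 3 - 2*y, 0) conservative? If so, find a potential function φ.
Yes, F is conservative. φ = y*(3 - y)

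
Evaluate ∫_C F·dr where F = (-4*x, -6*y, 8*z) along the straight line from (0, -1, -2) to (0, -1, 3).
20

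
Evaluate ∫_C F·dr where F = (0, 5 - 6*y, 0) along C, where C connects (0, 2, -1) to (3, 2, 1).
0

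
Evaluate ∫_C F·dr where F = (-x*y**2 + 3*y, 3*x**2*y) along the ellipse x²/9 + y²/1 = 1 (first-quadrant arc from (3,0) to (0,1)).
9 - 9*pi/4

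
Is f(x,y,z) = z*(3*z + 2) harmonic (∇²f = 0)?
No, ∇²f = 6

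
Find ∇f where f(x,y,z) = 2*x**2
(4*x, 0, 0)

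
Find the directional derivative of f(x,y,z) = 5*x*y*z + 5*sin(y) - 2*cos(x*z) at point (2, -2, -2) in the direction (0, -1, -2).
sqrt(5)*(8*sin(4)/5 - cos(2) + 12)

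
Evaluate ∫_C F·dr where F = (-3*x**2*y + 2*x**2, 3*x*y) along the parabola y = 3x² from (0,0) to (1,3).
29/3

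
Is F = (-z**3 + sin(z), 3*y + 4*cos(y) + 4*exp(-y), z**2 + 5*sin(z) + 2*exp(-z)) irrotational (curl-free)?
No, ∇×F = (0, -3*z**2 + cos(z), 0)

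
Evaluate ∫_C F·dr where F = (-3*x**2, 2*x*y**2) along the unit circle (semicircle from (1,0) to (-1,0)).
pi/4 + 2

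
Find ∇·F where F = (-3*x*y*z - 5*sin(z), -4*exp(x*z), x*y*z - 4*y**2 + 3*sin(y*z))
y*(x - 3*z + 3*cos(y*z))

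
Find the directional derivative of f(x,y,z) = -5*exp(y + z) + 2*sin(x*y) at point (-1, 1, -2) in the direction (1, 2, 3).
-sqrt(14)*(2*E*cos(1) + 25)*exp(-1)/14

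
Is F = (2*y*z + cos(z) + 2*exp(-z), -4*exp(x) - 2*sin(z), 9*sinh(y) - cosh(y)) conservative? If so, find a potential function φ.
No, ∇×F = (2*cos(z) - sinh(y) + 9*cosh(y), 2*y - sin(z) - 2*exp(-z), -2*z - 4*exp(x)) ≠ 0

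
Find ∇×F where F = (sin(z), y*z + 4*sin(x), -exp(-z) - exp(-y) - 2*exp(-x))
(-y + exp(-y), cos(z) - 2*exp(-x), 4*cos(x))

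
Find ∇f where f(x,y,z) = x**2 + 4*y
(2*x, 4, 0)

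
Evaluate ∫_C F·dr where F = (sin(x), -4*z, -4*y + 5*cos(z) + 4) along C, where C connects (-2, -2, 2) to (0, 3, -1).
-17 - 5*sin(2) - 5*sin(1) + cos(2)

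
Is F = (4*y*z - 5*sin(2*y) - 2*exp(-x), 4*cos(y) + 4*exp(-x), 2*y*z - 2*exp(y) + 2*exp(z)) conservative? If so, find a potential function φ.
No, ∇×F = (2*z - 2*exp(y), 4*y, -4*z + 10*cos(2*y) - 4*exp(-x)) ≠ 0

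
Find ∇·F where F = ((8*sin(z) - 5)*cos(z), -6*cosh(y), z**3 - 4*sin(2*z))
3*z**2 - 8*cos(2*z) - 6*sinh(y)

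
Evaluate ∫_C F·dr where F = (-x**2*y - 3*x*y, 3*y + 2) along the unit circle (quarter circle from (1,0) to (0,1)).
pi/16 + 9/2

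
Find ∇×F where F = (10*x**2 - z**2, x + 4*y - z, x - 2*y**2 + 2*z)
(1 - 4*y, -2*z - 1, 1)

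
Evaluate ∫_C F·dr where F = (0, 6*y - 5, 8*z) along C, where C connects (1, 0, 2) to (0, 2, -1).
-10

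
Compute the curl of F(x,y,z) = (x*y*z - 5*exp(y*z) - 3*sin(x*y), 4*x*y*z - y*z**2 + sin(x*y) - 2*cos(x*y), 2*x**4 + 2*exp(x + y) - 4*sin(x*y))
(-4*x*y - 4*x*cos(x*y) + 2*y*z + 2*exp(x + y), -8*x**3 + x*y - 5*y*exp(y*z) + 4*y*cos(x*y) - 2*exp(x + y), -x*z + 3*x*cos(x*y) + 4*y*z + 2*y*sin(x*y) + y*cos(x*y) + 5*z*exp(y*z))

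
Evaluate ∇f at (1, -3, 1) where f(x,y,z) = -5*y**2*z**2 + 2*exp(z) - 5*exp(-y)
(0, 30 + 5*exp(3), -90 + 2*E)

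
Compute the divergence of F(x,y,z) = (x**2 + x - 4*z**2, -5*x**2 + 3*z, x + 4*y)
2*x + 1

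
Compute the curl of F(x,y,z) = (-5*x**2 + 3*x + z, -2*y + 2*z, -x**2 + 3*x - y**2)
(-2*y - 2, 2*x - 2, 0)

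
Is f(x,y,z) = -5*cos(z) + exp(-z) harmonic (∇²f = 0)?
No, ∇²f = 5*cos(z) + exp(-z)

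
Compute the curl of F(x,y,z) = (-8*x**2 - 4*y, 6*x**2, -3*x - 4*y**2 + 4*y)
(4 - 8*y, 3, 12*x + 4)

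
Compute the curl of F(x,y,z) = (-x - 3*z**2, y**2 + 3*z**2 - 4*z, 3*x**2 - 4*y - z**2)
(-6*z, -6*x - 6*z, 0)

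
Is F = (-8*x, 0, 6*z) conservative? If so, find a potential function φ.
Yes, F is conservative. φ = -4*x**2 + 3*z**2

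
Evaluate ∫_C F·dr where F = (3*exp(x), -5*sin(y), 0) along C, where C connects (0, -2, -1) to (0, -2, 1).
0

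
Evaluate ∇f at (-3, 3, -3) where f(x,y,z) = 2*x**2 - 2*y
(-12, -2, 0)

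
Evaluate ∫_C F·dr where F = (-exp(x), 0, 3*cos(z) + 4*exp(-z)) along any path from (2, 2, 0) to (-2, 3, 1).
-4*exp(-1) - exp(-2) + 3*sin(1) + 4 + exp(2)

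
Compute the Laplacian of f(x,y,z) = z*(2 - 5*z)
-10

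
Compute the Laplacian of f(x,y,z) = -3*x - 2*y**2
-4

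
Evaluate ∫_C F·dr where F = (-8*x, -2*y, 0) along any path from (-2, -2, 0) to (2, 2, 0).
0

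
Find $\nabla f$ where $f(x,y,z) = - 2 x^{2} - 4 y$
(-4*x, -4, 0)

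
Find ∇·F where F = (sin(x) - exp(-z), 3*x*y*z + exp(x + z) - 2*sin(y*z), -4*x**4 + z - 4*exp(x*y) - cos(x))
3*x*z - 2*z*cos(y*z) + cos(x) + 1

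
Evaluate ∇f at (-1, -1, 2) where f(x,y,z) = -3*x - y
(-3, -1, 0)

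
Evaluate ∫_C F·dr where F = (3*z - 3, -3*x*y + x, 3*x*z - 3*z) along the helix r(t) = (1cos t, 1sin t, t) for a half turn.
-3*pi**2/2 - 5*pi/2 - 2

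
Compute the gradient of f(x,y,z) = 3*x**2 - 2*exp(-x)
(6*x + 2*exp(-x), 0, 0)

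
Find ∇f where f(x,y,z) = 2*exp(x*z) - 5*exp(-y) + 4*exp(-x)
(2*z*exp(x*z) - 4*exp(-x), 5*exp(-y), 2*x*exp(x*z))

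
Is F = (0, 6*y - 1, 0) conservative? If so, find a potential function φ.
Yes, F is conservative. φ = y*(3*y - 1)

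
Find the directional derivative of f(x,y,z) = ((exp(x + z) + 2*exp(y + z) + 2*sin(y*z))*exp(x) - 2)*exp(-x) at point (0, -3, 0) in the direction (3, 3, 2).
sqrt(22)*(10 - exp(3))*exp(-3)/22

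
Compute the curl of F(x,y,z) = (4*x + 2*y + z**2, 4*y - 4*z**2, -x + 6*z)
(8*z, 2*z + 1, -2)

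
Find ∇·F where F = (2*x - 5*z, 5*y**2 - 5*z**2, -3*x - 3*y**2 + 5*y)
10*y + 2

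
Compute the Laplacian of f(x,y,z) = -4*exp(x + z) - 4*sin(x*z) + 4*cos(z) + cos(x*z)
4*x**2*sin(x*z) - x**2*cos(x*z) + 4*z**2*sin(x*z) - z**2*cos(x*z) - 8*exp(x + z) - 4*cos(z)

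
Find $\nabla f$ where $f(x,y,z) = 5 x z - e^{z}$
(5*z, 0, 5*x - exp(z))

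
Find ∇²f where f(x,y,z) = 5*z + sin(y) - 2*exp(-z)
-sin(y) - 2*exp(-z)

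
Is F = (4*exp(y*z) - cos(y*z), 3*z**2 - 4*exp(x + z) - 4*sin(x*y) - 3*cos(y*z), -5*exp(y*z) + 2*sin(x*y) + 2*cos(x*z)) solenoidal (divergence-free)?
No, ∇·F = -2*x*sin(x*z) - 4*x*cos(x*y) - 5*y*exp(y*z) + 3*z*sin(y*z)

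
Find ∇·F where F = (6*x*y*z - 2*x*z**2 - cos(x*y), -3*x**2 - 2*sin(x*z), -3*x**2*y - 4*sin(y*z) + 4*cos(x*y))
6*y*z + y*sin(x*y) - 4*y*cos(y*z) - 2*z**2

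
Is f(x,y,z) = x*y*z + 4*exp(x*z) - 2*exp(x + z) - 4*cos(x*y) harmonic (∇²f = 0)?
No, ∇²f = 4*x**2*exp(x*z) + 4*x**2*cos(x*y) + 4*y**2*cos(x*y) + 4*z**2*exp(x*z) - 4*exp(x + z)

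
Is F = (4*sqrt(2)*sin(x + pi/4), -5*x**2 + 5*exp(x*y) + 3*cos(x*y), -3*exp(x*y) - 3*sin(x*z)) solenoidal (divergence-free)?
No, ∇·F = 5*x*exp(x*y) - 3*x*sin(x*y) - 3*x*cos(x*z) + 4*sqrt(2)*cos(x + pi/4)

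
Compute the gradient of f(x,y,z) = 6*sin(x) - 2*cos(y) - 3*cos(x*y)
(3*y*sin(x*y) + 6*cos(x), 3*x*sin(x*y) + 2*sin(y), 0)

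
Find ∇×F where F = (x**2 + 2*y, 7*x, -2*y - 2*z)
(-2, 0, 5)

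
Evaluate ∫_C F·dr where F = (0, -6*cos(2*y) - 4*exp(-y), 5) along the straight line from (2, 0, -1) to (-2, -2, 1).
3*sin(4) + 6 + 4*exp(2)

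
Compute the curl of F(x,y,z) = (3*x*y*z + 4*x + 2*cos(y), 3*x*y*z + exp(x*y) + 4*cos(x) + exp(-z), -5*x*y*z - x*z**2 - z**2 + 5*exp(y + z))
(-3*x*y - 5*x*z + 5*exp(y + z) + exp(-z), 3*x*y + 5*y*z + z**2, -3*x*z + 3*y*z + y*exp(x*y) - 4*sin(x) + 2*sin(y))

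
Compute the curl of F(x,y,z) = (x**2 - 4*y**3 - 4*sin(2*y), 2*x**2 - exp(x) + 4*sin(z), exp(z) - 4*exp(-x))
(-4*cos(z), -4*exp(-x), 4*x + 12*y**2 - exp(x) + 8*cos(2*y))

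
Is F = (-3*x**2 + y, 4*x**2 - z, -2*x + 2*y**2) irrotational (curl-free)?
No, ∇×F = (4*y + 1, 2, 8*x - 1)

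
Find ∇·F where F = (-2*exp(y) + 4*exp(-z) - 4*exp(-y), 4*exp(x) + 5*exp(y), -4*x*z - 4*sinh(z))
-4*x + 5*exp(y) - 4*cosh(z)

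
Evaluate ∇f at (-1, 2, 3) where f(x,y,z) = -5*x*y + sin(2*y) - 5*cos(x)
(-10 - 5*sin(1), 2*cos(4) + 5, 0)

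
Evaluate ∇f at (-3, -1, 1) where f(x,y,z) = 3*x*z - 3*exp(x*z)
(3 - 3*exp(-3), 0, -9 + 9*exp(-3))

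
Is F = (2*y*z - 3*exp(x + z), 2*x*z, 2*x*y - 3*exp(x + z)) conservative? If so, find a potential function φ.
Yes, F is conservative. φ = 2*x*y*z - 3*exp(x + z)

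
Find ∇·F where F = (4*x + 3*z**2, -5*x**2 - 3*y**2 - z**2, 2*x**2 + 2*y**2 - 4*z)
-6*y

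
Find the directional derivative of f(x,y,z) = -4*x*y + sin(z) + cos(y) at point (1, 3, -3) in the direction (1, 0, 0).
-12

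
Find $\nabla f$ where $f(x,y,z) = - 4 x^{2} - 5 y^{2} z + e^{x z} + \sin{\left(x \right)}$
(-8*x + z*exp(x*z) + cos(x), -10*y*z, x*exp(x*z) - 5*y**2)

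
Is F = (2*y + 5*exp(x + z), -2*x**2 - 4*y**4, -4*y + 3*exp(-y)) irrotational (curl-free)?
No, ∇×F = (-4 - 3*exp(-y), 5*exp(x + z), -4*x - 2)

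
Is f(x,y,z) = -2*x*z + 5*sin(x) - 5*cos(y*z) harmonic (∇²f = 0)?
No, ∇²f = 5*y**2*cos(y*z) + 5*z**2*cos(y*z) - 5*sin(x)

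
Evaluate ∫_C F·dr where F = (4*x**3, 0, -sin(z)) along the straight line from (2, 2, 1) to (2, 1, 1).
0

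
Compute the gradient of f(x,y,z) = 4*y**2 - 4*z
(0, 8*y, -4)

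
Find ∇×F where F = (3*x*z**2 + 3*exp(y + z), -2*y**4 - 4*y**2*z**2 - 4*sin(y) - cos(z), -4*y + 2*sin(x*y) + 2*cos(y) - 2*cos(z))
(2*x*cos(x*y) + 8*y**2*z - 2*sin(y) - sin(z) - 4, 6*x*z - 2*y*cos(x*y) + 3*exp(y + z), -3*exp(y + z))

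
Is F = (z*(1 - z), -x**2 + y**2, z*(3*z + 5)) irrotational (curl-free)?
No, ∇×F = (0, 1 - 2*z, -2*x)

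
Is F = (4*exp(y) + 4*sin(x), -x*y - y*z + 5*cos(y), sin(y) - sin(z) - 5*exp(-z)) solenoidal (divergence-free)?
No, ∇·F = -x - z - 5*sin(y) + 4*cos(x) - cos(z) + 5*exp(-z)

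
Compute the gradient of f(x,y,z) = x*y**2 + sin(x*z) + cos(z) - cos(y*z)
(y**2 + z*cos(x*z), 2*x*y + z*sin(y*z), x*cos(x*z) + y*sin(y*z) - sin(z))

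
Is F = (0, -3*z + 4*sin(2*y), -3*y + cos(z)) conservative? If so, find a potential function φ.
Yes, F is conservative. φ = -3*y*z + sin(z) - 2*cos(2*y)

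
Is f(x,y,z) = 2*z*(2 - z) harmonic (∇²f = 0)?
No, ∇²f = -4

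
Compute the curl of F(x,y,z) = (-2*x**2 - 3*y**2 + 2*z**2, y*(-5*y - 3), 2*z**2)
(0, 4*z, 6*y)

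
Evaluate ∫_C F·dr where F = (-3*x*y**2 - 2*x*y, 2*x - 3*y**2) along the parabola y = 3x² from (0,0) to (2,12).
-2008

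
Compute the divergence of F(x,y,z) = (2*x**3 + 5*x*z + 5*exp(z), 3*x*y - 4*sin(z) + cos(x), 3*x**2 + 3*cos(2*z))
6*x**2 + 3*x + 5*z - 6*sin(2*z)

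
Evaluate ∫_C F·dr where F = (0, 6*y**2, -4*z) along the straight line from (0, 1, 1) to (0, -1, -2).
-10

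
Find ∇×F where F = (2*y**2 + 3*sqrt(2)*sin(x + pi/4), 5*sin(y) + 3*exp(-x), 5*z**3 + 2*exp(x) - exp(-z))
(0, -2*exp(x), -4*y - 3*exp(-x))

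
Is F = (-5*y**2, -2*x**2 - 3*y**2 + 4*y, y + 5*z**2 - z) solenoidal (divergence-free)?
No, ∇·F = -6*y + 10*z + 3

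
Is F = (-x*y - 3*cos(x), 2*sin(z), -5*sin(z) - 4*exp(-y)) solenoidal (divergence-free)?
No, ∇·F = -y + 3*sin(x) - 5*cos(z)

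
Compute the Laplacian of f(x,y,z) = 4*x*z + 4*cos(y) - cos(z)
-4*cos(y) + cos(z)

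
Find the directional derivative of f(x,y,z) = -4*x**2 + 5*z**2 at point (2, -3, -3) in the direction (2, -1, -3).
29*sqrt(14)/7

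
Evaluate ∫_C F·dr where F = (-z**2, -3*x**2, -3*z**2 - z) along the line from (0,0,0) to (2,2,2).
-62/3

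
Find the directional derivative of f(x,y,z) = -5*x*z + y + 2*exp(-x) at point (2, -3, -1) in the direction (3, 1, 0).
sqrt(10)*(-3 + 8*exp(2))*exp(-2)/5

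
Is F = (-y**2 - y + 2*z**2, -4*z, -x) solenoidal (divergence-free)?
Yes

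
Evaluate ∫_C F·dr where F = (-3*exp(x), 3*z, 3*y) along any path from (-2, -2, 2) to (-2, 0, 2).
12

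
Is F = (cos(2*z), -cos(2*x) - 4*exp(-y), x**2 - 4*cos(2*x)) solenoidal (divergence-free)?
No, ∇·F = 4*exp(-y)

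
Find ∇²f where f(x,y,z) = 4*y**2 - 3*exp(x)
8 - 3*exp(x)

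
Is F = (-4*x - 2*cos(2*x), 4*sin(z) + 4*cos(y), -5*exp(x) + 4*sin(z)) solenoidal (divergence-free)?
No, ∇·F = 4*sin(2*x) - 4*sin(y) + 4*cos(z) - 4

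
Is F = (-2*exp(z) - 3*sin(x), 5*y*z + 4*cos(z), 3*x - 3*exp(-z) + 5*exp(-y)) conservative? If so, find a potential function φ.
No, ∇×F = (-5*y + 4*sin(z) - 5*exp(-y), -2*exp(z) - 3, 0) ≠ 0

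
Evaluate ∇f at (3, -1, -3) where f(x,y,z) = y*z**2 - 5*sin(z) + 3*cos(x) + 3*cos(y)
(-3*sin(3), 3*sin(1) + 9, 6 - 5*cos(3))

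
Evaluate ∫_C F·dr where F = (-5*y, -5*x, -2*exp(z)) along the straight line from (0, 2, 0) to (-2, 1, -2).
12 - 2*exp(-2)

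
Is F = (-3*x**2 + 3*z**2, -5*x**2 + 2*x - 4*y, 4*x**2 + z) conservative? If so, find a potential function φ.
No, ∇×F = (0, -8*x + 6*z, 2 - 10*x) ≠ 0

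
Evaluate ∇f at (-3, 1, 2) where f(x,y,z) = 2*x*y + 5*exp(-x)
(2 - 5*exp(3), -6, 0)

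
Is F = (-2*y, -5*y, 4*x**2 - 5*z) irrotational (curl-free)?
No, ∇×F = (0, -8*x, 2)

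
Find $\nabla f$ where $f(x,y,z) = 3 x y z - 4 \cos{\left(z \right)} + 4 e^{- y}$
(3*y*z, 3*x*z - 4*exp(-y), 3*x*y + 4*sin(z))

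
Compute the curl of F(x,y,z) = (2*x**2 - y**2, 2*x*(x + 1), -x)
(0, 1, 4*x + 2*y + 2)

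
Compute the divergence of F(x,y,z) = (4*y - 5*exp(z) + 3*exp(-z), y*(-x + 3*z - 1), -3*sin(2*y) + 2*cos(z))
-x + 3*z - 2*sin(z) - 1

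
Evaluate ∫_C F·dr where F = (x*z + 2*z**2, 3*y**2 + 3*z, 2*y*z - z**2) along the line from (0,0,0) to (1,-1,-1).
1/2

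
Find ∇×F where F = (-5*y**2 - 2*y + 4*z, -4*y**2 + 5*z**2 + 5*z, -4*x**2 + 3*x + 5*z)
(-10*z - 5, 8*x + 1, 10*y + 2)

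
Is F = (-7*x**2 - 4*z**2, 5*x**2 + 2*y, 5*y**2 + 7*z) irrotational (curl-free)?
No, ∇×F = (10*y, -8*z, 10*x)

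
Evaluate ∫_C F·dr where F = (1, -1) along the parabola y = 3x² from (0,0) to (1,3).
-2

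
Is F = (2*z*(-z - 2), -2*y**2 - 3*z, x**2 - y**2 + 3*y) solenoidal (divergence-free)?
No, ∇·F = -4*y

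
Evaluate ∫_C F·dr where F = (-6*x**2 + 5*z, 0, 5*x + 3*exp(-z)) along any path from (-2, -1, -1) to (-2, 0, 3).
-40 - 3*exp(-3) + 3*E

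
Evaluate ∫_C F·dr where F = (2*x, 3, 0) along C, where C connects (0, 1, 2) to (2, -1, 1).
-2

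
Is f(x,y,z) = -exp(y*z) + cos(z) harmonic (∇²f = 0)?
No, ∇²f = -y**2*exp(y*z) - z**2*exp(y*z) - cos(z)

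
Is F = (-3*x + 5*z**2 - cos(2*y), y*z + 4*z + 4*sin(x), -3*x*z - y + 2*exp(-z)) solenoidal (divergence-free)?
No, ∇·F = -3*x + z - 3 - 2*exp(-z)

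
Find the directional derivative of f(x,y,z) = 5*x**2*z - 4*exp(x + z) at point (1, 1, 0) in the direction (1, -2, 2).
10/3 - 4*E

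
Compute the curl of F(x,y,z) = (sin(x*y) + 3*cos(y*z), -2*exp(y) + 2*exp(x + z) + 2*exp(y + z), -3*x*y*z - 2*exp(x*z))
(-3*x*z - 2*exp(x + z) - 2*exp(y + z), 3*y*z - 3*y*sin(y*z) + 2*z*exp(x*z), -x*cos(x*y) + 3*z*sin(y*z) + 2*exp(x + z))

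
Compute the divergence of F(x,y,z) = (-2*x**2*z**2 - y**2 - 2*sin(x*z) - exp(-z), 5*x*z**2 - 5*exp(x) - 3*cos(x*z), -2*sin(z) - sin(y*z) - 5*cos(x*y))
-4*x*z**2 - y*cos(y*z) - 2*z*cos(x*z) - 2*cos(z)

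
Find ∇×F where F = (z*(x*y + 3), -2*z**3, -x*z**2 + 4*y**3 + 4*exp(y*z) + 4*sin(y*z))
(12*y**2 + 6*z**2 + 4*z*exp(y*z) + 4*z*cos(y*z), x*y + z**2 + 3, -x*z)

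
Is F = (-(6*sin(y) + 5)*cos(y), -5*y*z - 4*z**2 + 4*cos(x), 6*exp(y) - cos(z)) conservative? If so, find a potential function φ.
No, ∇×F = (5*y + 8*z + 6*exp(y), 0, -4*sin(x) - 5*sin(y) + 6*cos(2*y)) ≠ 0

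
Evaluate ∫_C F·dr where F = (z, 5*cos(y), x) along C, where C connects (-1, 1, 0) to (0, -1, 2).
-10*sin(1)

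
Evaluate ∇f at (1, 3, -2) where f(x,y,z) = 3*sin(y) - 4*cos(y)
(0, 3*cos(3) + 4*sin(3), 0)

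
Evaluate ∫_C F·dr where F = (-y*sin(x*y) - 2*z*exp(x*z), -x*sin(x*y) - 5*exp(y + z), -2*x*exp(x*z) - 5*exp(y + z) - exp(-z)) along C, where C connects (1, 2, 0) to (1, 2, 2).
-5*exp(4) + exp(-2) + 1 + 3*exp(2)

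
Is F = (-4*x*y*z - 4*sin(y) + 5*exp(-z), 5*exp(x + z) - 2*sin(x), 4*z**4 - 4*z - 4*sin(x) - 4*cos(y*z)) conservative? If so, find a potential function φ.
No, ∇×F = (4*z*sin(y*z) - 5*exp(x + z), -4*x*y + 4*cos(x) - 5*exp(-z), 4*x*z + 5*exp(x + z) - 2*cos(x) + 4*cos(y)) ≠ 0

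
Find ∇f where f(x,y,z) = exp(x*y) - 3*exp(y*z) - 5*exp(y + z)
(y*exp(x*y), x*exp(x*y) - 3*z*exp(y*z) - 5*exp(y + z), -3*y*exp(y*z) - 5*exp(y + z))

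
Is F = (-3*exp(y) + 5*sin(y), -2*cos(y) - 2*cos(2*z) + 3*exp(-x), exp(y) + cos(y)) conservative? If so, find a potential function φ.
No, ∇×F = (exp(y) - sin(y) - 4*sin(2*z), 0, 3*exp(y) - 5*cos(y) - 3*exp(-x)) ≠ 0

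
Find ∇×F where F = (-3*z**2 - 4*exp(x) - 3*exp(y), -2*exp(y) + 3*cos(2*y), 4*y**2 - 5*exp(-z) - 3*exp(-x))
(8*y, -6*z - 3*exp(-x), 3*exp(y))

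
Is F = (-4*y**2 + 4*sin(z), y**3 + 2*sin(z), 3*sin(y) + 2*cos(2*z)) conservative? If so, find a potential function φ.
No, ∇×F = (3*cos(y) - 2*cos(z), 4*cos(z), 8*y) ≠ 0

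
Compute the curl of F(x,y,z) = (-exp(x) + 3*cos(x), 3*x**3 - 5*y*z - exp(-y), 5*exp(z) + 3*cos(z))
(5*y, 0, 9*x**2)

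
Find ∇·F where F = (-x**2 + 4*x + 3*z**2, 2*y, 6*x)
6 - 2*x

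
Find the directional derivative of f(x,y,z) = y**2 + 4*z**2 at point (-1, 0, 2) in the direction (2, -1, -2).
-32/3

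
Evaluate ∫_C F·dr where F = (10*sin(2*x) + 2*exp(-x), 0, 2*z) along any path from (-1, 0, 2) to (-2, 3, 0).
-2*exp(2) - 4 + 5*cos(2) - 5*cos(4) + 2*E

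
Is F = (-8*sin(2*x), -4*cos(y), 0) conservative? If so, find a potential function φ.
Yes, F is conservative. φ = -4*sin(y) + 4*cos(2*x)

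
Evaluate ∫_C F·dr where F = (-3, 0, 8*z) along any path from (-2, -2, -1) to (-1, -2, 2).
9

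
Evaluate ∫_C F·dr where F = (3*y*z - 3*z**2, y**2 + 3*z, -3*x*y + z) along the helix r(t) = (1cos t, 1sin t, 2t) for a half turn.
-60 + 25*pi**2/2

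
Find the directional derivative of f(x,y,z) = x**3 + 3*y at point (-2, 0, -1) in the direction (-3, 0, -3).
-6*sqrt(2)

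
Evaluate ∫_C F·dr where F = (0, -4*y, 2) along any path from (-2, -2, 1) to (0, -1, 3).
10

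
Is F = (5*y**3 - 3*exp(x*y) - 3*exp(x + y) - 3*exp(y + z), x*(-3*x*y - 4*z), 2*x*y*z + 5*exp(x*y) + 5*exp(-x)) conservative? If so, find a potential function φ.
No, ∇×F = (x*(2*z + 5*exp(x*y) + 4), -2*y*z - 5*y*exp(x*y) - 3*exp(y + z) + 5*exp(-x), -6*x*y + 3*x*exp(x*y) - 15*y**2 - 4*z + 3*exp(x + y) + 3*exp(y + z)) ≠ 0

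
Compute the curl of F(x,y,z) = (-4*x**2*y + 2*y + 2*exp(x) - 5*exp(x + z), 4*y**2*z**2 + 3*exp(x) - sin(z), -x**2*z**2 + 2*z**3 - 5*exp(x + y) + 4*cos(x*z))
(-8*y**2*z - 5*exp(x + y) + cos(z), 2*x*z**2 + 4*z*sin(x*z) + 5*exp(x + y) - 5*exp(x + z), 4*x**2 + 3*exp(x) - 2)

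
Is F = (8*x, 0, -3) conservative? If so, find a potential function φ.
Yes, F is conservative. φ = 4*x**2 - 3*z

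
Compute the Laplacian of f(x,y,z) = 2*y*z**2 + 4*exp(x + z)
4*y + 8*exp(x + z)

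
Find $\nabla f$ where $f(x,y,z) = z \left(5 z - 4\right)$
(0, 0, 10*z - 4)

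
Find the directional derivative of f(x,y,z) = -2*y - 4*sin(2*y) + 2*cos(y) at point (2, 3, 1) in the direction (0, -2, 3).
4*sqrt(13)*(sin(3) + 1 + 4*cos(6))/13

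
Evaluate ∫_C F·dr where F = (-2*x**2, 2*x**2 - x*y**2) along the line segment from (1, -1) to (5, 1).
-130/3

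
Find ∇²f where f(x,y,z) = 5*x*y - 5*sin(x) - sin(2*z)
5*sin(x) + 4*sin(2*z)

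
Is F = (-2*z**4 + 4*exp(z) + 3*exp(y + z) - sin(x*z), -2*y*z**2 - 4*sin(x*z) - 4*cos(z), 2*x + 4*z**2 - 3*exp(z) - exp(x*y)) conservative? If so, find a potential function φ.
No, ∇×F = (-x*exp(x*y) + 4*x*cos(x*z) + 4*y*z - 4*sin(z), -x*cos(x*z) + y*exp(x*y) - 8*z**3 + 4*exp(z) + 3*exp(y + z) - 2, -4*z*cos(x*z) - 3*exp(y + z)) ≠ 0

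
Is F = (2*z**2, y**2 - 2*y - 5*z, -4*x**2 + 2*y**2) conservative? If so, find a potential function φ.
No, ∇×F = (4*y + 5, 8*x + 4*z, 0) ≠ 0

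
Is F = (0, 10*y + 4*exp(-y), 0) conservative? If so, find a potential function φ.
Yes, F is conservative. φ = 5*y**2 - 4*exp(-y)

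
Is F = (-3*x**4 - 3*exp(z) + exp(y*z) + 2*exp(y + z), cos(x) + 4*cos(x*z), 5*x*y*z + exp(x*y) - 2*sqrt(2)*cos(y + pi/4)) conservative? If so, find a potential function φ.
No, ∇×F = (5*x*z + x*exp(x*y) + 4*x*sin(x*z) + 2*sqrt(2)*sin(y + pi/4), -5*y*z - y*exp(x*y) + y*exp(y*z) - 3*exp(z) + 2*exp(y + z), -z*exp(y*z) - 4*z*sin(x*z) - 2*exp(y + z) - sin(x)) ≠ 0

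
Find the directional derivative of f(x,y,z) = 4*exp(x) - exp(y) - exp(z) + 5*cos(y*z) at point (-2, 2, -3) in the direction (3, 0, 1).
sqrt(10)*(10*exp(3)*sin(6) - 1 + 12*E)*exp(-3)/10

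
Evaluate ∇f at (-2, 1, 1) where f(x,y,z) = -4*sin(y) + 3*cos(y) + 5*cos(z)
(0, -3*sin(1) - 4*cos(1), -5*sin(1))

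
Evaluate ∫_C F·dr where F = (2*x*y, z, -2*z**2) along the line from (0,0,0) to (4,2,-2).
74/3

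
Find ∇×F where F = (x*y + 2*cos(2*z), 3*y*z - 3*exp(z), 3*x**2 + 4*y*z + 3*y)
(-3*y + 4*z + 3*exp(z) + 3, -6*x - 4*sin(2*z), -x)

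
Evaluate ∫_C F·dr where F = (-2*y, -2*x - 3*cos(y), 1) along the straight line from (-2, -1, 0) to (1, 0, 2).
6 - 3*sin(1)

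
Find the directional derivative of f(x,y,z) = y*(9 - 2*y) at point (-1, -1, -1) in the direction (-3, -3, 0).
-13*sqrt(2)/2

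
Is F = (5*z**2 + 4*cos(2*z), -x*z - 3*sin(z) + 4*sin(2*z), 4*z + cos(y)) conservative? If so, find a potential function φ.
No, ∇×F = (x - sin(y) + 3*cos(z) - 8*cos(2*z), 10*z - 8*sin(2*z), -z) ≠ 0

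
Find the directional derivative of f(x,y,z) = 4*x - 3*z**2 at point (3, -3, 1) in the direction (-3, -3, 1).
-18*sqrt(19)/19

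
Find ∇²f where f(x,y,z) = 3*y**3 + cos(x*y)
-x**2*cos(x*y) - y**2*cos(x*y) + 18*y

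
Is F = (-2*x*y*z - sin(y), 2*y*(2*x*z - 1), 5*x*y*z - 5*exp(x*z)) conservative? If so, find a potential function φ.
No, ∇×F = (x*(-4*y + 5*z), -2*x*y - 5*y*z + 5*z*exp(x*z), 2*x*z + 4*y*z + cos(y)) ≠ 0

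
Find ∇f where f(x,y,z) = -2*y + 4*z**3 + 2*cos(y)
(0, -2*sin(y) - 2, 12*z**2)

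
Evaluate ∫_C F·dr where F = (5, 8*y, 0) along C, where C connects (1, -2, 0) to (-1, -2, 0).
-10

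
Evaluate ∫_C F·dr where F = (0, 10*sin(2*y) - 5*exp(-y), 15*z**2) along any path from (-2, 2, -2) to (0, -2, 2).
10*sinh(2) + 80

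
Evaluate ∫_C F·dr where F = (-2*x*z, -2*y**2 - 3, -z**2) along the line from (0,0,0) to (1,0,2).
-4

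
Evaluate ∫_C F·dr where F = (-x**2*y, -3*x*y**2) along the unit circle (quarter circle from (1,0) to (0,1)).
-pi/8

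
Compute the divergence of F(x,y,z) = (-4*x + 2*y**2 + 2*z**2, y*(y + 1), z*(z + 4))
2*y + 2*z + 1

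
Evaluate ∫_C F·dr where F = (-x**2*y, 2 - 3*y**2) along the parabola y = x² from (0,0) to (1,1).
4/5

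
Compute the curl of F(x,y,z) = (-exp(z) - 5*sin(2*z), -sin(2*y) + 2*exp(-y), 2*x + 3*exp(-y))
(-3*exp(-y), -exp(z) + 20*sin(z)**2 - 12, 0)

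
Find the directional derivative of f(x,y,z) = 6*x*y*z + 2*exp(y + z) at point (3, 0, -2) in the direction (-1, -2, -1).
sqrt(6)*(-1 + 12*exp(2))*exp(-2)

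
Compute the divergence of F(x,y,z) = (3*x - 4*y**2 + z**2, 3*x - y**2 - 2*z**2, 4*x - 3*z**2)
-2*y - 6*z + 3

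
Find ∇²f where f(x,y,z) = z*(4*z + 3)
8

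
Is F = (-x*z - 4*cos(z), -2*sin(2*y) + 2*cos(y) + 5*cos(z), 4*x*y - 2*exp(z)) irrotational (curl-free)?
No, ∇×F = (4*x + 5*sin(z), -x - 4*y + 4*sin(z), 0)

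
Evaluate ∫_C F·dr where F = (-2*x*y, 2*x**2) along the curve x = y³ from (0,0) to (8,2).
-512/7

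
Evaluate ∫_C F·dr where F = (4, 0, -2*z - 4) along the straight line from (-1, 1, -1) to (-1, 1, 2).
-15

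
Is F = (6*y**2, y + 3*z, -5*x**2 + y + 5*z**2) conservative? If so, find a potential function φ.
No, ∇×F = (-2, 10*x, -12*y) ≠ 0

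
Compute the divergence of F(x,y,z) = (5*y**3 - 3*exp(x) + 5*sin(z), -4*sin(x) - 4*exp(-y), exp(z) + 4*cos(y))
-3*exp(x) + exp(z) + 4*exp(-y)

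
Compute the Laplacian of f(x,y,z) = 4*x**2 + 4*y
8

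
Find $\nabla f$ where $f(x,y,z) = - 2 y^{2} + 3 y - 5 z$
(0, 3 - 4*y, -5)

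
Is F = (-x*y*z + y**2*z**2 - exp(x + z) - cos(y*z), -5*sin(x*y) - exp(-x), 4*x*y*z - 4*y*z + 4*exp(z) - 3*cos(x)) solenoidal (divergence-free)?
No, ∇·F = 4*x*y - 5*x*cos(x*y) - y*z - 4*y + 4*exp(z) - exp(x + z)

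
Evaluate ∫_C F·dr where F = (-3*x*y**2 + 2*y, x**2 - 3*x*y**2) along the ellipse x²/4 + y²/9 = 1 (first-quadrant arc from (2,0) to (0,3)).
35 - 105*pi/8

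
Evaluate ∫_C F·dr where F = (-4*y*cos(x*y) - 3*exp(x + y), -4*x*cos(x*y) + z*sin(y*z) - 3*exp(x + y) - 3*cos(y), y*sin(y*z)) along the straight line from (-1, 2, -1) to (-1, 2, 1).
0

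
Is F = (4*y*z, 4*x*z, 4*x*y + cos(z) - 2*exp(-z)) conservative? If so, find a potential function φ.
Yes, F is conservative. φ = 4*x*y*z + sin(z) + 2*exp(-z)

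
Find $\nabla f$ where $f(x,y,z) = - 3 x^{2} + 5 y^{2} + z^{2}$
(-6*x, 10*y, 2*z)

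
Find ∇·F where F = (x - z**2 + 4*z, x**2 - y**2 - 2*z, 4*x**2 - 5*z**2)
-2*y - 10*z + 1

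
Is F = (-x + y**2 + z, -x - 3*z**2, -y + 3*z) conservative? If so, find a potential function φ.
No, ∇×F = (6*z - 1, 1, -2*y - 1) ≠ 0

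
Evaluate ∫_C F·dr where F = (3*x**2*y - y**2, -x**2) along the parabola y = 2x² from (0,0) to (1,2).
-3/5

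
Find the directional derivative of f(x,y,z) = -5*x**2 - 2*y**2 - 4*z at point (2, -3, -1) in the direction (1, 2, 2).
-4/3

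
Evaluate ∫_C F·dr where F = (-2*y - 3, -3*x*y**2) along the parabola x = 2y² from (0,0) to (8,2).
-1256/15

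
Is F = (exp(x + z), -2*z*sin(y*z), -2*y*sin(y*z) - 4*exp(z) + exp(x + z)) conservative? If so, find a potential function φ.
Yes, F is conservative. φ = -4*exp(z) + exp(x + z) + 2*cos(y*z)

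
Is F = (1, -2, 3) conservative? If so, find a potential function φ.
Yes, F is conservative. φ = x - 2*y + 3*z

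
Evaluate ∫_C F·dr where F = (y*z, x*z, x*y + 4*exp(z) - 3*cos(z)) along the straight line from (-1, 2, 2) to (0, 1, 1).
-4*exp(2) - 3*sin(1) + 3*sin(2) + 4 + 4*E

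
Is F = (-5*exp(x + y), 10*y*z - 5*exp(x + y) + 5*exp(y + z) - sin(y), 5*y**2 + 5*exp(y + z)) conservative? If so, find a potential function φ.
Yes, F is conservative. φ = 5*y**2*z - 5*exp(x + y) + 5*exp(y + z) + cos(y)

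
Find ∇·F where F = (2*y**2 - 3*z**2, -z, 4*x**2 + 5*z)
5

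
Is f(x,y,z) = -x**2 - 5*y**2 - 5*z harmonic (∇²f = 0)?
No, ∇²f = -12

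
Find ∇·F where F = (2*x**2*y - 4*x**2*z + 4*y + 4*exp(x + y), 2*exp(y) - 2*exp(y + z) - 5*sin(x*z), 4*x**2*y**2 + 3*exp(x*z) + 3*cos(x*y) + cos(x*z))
4*x*y - 8*x*z + 3*x*exp(x*z) - x*sin(x*z) + 2*exp(y) + 4*exp(x + y) - 2*exp(y + z)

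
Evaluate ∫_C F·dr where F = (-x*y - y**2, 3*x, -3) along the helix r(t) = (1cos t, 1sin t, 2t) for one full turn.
-9*pi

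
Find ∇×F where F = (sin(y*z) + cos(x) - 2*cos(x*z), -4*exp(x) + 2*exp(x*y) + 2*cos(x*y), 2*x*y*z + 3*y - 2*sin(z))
(2*x*z + 3, 2*x*sin(x*z) - 2*y*z + y*cos(y*z), 2*y*exp(x*y) - 2*y*sin(x*y) - z*cos(y*z) - 4*exp(x))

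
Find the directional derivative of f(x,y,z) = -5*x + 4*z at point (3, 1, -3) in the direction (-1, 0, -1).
sqrt(2)/2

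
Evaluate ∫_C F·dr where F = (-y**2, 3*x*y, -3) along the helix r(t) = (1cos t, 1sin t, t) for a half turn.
10/3 - 3*pi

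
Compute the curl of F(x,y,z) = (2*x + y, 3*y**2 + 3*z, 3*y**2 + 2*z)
(6*y - 3, 0, -1)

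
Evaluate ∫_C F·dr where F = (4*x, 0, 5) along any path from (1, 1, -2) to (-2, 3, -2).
6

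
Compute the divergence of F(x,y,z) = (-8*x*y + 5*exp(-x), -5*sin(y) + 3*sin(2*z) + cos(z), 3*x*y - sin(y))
-8*y - 5*cos(y) - 5*exp(-x)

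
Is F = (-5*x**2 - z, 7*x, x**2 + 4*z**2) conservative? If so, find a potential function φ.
No, ∇×F = (0, -2*x - 1, 7) ≠ 0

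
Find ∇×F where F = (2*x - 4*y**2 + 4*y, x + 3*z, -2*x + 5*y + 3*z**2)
(2, 2, 8*y - 3)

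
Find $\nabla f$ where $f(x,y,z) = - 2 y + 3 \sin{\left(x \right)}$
(3*cos(x), -2, 0)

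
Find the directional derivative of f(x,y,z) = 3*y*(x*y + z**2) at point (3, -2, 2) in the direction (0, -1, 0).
24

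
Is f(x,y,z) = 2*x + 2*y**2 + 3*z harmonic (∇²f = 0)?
No, ∇²f = 4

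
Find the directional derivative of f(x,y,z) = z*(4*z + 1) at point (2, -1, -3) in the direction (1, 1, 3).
-69*sqrt(11)/11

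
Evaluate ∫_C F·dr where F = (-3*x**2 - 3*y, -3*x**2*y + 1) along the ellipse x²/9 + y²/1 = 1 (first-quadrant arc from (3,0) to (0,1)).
9*pi/4 + 85/4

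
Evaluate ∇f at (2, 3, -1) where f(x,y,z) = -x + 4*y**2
(-1, 24, 0)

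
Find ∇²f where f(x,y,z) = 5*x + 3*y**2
6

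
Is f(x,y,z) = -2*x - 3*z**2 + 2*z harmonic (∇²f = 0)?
No, ∇²f = -6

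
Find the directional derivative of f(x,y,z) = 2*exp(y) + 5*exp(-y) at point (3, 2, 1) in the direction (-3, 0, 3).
0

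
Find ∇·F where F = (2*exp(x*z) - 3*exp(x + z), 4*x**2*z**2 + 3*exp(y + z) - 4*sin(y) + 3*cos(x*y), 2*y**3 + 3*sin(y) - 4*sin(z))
-3*x*sin(x*y) + 2*z*exp(x*z) - 3*exp(x + z) + 3*exp(y + z) - 4*cos(y) - 4*cos(z)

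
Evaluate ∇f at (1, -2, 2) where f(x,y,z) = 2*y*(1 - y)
(0, 10, 0)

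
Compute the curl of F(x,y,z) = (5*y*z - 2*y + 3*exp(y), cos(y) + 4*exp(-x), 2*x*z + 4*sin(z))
(0, 5*y - 2*z, -5*z - 3*exp(y) + 2 - 4*exp(-x))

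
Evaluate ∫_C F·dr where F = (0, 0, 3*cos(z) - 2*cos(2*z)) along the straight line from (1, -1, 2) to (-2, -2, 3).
-3*sin(2) + sin(4) - sin(6) + 3*sin(3)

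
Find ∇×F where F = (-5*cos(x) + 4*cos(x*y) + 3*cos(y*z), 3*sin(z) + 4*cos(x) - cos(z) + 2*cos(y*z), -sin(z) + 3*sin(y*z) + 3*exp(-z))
(2*y*sin(y*z) + 3*z*cos(y*z) - sin(z) - 3*cos(z), -3*y*sin(y*z), 4*x*sin(x*y) + 3*z*sin(y*z) - 4*sin(x))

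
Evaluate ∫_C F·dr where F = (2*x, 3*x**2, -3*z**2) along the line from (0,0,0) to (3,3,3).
9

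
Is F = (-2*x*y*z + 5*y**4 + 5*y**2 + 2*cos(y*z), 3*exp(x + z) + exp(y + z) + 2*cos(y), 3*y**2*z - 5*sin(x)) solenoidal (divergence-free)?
No, ∇·F = 3*y**2 - 2*y*z + exp(y + z) - 2*sin(y)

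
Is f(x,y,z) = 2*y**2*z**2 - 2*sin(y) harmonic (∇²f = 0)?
No, ∇²f = 4*y**2 + 4*z**2 + 2*sin(y)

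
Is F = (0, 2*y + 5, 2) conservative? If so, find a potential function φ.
Yes, F is conservative. φ = y**2 + 5*y + 2*z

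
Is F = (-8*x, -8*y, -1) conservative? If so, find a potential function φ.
Yes, F is conservative. φ = -4*x**2 - 4*y**2 - z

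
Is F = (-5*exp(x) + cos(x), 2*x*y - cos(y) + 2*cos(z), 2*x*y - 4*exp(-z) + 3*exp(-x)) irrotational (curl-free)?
No, ∇×F = (2*x + 2*sin(z), -2*y + 3*exp(-x), 2*y)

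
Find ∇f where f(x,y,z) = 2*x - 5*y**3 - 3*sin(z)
(2, -15*y**2, -3*cos(z))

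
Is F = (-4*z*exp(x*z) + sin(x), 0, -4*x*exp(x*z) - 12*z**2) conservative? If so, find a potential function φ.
Yes, F is conservative. φ = -4*z**3 - 4*exp(x*z) - cos(x)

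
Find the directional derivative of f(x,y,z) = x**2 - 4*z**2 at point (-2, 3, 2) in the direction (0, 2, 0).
0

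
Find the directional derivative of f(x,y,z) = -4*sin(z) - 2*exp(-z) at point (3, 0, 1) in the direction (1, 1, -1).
2*sqrt(3)*(-1 + 2*E*cos(1))*exp(-1)/3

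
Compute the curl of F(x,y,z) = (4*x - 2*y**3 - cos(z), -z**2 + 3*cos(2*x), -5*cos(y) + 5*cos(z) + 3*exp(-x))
(2*z + 5*sin(y), sin(z) + 3*exp(-x), 6*y**2 - 6*sin(2*x))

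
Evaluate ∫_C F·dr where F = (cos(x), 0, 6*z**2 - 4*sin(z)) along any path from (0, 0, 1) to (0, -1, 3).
4*cos(3) - 4*cos(1) + 52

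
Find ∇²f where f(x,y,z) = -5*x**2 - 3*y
-10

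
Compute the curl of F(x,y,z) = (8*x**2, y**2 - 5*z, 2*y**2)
(4*y + 5, 0, 0)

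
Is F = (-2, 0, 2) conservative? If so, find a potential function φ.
Yes, F is conservative. φ = -2*x + 2*z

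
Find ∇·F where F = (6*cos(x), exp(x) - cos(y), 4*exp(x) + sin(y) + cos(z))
-6*sin(x) + sin(y) - sin(z)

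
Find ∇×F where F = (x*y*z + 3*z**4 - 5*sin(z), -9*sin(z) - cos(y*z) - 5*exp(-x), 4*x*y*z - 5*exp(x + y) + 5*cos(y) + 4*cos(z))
(4*x*z - y*sin(y*z) - 5*exp(x + y) - 5*sin(y) + 9*cos(z), x*y - 4*y*z + 12*z**3 + 5*exp(x + y) - 5*cos(z), -x*z + 5*exp(-x))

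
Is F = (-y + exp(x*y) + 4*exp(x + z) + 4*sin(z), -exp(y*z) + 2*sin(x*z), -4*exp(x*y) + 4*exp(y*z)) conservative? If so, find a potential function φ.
No, ∇×F = (-4*x*exp(x*y) - 2*x*cos(x*z) + y*exp(y*z) + 4*z*exp(y*z), 4*y*exp(x*y) + 4*exp(x + z) + 4*cos(z), -x*exp(x*y) + 2*z*cos(x*z) + 1) ≠ 0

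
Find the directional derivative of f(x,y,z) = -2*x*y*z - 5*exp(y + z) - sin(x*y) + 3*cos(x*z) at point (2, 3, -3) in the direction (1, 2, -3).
sqrt(14)*(-7*cos(6) - 27*sin(6) + 83)/14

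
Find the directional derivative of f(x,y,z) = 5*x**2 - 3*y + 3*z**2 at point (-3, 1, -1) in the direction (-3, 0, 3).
12*sqrt(2)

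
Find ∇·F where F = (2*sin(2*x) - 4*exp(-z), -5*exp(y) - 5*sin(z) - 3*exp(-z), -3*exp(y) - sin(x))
-5*exp(y) + 4*cos(2*x)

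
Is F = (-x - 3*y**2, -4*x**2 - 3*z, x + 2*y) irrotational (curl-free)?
No, ∇×F = (5, -1, -8*x + 6*y)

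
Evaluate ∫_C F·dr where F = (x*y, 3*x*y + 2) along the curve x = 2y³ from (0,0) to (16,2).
9164/35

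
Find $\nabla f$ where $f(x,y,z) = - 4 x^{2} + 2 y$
(-8*x, 2, 0)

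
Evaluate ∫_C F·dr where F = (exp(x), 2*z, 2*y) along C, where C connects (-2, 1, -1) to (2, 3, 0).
2 + 2*sinh(2)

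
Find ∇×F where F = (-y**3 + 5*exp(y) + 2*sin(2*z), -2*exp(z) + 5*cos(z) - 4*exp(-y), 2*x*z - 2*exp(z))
(2*exp(z) + 5*sin(z), -2*z + 4*cos(2*z), 3*y**2 - 5*exp(y))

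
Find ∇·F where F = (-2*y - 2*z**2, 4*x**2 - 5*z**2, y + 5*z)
5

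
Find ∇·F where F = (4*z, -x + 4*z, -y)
0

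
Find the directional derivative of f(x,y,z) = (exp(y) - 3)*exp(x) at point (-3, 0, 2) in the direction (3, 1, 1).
-5*sqrt(11)*exp(-3)/11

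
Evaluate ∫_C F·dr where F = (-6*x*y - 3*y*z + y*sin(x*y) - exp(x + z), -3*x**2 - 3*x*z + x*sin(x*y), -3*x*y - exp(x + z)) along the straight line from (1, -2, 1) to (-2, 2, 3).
-E + cos(2) - cos(4) + exp(2)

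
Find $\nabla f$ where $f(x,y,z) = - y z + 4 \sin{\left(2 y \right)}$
(0, -z + 8*cos(2*y), -y)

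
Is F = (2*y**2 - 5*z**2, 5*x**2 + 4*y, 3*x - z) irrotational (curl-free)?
No, ∇×F = (0, -10*z - 3, 10*x - 4*y)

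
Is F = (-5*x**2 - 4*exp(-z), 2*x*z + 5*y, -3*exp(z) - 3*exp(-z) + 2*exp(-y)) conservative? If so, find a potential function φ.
No, ∇×F = (-2*x - 2*exp(-y), 4*exp(-z), 2*z) ≠ 0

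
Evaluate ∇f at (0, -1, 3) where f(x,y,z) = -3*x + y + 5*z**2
(-3, 1, 30)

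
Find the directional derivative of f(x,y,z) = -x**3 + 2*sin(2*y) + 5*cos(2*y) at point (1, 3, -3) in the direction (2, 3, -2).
6*sqrt(17)*(-1 - 5*sin(6) + 2*cos(6))/17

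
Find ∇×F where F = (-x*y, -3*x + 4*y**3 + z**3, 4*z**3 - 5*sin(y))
(-3*z**2 - 5*cos(y), 0, x - 3)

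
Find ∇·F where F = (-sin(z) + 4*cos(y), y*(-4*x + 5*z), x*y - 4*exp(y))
-4*x + 5*z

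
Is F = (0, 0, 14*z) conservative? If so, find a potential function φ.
Yes, F is conservative. φ = 7*z**2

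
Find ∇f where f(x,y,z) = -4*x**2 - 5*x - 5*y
(-8*x - 5, -5, 0)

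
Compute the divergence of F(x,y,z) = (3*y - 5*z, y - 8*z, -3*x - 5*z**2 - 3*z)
-10*z - 2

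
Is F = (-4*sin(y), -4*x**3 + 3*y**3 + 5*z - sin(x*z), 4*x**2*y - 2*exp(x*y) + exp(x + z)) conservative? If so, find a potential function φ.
No, ∇×F = (4*x**2 - 2*x*exp(x*y) + x*cos(x*z) - 5, -8*x*y + 2*y*exp(x*y) - exp(x + z), -12*x**2 - z*cos(x*z) + 4*cos(y)) ≠ 0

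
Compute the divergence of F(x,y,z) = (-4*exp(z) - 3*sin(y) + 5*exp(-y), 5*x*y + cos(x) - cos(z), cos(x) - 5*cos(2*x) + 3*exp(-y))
5*x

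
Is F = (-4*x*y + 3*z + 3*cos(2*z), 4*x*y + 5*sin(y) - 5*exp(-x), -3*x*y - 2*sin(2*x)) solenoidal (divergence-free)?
No, ∇·F = 4*x - 4*y + 5*cos(y)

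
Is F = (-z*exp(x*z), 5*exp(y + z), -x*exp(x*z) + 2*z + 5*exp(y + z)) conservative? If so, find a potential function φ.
Yes, F is conservative. φ = z**2 - exp(x*z) + 5*exp(y + z)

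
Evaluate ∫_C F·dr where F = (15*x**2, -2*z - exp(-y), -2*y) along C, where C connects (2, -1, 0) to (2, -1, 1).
2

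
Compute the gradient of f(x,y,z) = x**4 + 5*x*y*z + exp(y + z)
(4*x**3 + 5*y*z, 5*x*z + exp(y + z), 5*x*y + exp(y + z))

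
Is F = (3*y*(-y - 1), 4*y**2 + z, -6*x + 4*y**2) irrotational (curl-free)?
No, ∇×F = (8*y - 1, 6, 6*y + 3)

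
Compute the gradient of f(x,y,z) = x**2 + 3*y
(2*x, 3, 0)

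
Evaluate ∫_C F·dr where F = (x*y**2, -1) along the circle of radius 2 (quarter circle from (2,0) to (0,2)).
-6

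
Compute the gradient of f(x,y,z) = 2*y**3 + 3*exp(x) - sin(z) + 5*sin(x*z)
(5*z*cos(x*z) + 3*exp(x), 6*y**2, 5*x*cos(x*z) - cos(z))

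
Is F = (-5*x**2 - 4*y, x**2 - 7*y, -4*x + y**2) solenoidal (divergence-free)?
No, ∇·F = -10*x - 7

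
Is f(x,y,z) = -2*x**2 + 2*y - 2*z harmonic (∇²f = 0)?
No, ∇²f = -4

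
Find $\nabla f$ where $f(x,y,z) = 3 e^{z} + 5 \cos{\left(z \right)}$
(0, 0, 3*exp(z) - 5*sin(z))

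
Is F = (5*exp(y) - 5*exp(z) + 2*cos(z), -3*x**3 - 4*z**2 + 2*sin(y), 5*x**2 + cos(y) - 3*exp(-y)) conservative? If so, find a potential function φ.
No, ∇×F = (8*z - sin(y) + 3*exp(-y), -10*x - 5*exp(z) - 2*sin(z), -9*x**2 - 5*exp(y)) ≠ 0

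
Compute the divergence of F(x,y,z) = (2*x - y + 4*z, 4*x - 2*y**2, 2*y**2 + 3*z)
5 - 4*y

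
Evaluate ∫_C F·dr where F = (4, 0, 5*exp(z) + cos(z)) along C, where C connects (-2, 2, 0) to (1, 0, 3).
sin(3) + 7 + 5*exp(3)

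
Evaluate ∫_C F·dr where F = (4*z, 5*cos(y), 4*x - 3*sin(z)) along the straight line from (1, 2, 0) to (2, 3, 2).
-5*sin(2) + 3*cos(2) + 5*sin(3) + 13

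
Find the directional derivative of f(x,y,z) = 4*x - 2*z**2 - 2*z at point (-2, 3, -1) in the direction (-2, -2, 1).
-2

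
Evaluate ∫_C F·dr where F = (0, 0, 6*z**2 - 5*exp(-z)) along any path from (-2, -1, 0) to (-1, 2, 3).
5*exp(-3) + 49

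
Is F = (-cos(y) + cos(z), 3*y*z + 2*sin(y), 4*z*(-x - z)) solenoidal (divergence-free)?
No, ∇·F = -4*x - 5*z + 2*cos(y)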